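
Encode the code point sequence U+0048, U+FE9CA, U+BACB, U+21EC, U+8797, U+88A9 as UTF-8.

48 F3 BE A7 8A EB AB 8B E2 87 AC E8 9E 97 E8 A2 A9

U+0048: 1-byte form → 48.
U+FE9CA: 4-byte form → F3 BE A7 8A.
U+BACB: 3-byte form → EB AB 8B.
U+21EC: 3-byte form → E2 87 AC.
U+8797: 3-byte form → E8 9E 97.
U+88A9: 3-byte form → E8 A2 A9.
Concatenated (17 bytes): 48 F3 BE A7 8A EB AB 8B E2 87 AC E8 9E 97 E8 A2 A9.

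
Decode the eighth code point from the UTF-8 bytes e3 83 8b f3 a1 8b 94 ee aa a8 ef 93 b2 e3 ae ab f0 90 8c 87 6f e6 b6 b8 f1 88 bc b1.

Offset 0: leading byte 0xE3 = 11100011 → 3-byte char #1 = E3 83 8B.
Offset 3: leading byte 0xF3 = 11110011 → 4-byte char #2 = F3 A1 8B 94.
Offset 7: leading byte 0xEE = 11101110 → 3-byte char #3 = EE AA A8.
Offset 10: leading byte 0xEF = 11101111 → 3-byte char #4 = EF 93 B2.
Offset 13: leading byte 0xE3 = 11100011 → 3-byte char #5 = E3 AE AB.
Offset 16: leading byte 0xF0 = 11110000 → 4-byte char #6 = F0 90 8C 87.
Offset 20: leading byte 0x6F = 01101111 → 1-byte char #7 = 6F.
Offset 21: leading byte 0xE6 = 11100110 → 3-byte char #8 = E6 B6 B8.
Leading byte 0xE6 = 11100110 matches 1110xxxx → 3-byte sequence.
Byte 1: 0xE6 = 11100110, payload 0110 (4 bits).
Byte 2: 0xB6 = 10110110 (10xxxxxx ✓), payload 110110.
Byte 3: 0xB8 = 10111000 (10xxxxxx ✓), payload 111000.
Concatenate: 0110110110111000 = 0x6DB8 (16 bits → U+6DB8).

U+6DB8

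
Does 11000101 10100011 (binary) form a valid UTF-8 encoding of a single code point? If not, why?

valid

Leading byte 0xC5 = 11000101 → 2-byte form.
Continuation bytes 0xA3=10100011 all match 10xxxxxx.
Decoded value 0x163 is ≥ 0x80 (shortest form) and not a surrogate.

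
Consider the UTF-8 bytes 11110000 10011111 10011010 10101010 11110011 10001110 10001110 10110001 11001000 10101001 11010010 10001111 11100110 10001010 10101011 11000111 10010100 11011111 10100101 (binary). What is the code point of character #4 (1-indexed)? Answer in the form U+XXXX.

Offset 0: leading byte 0xF0 = 11110000 → 4-byte char #1 = F0 9F 9A AA.
Offset 4: leading byte 0xF3 = 11110011 → 4-byte char #2 = F3 8E 8E B1.
Offset 8: leading byte 0xC8 = 11001000 → 2-byte char #3 = C8 A9.
Offset 10: leading byte 0xD2 = 11010010 → 2-byte char #4 = D2 8F.
Leading byte 0xD2 = 11010010 matches 110xxxxx → 2-byte sequence.
Byte 1: 0xD2 = 11010010, payload 10010 (5 bits).
Byte 2: 0x8F = 10001111 (10xxxxxx ✓), payload 001111.
Concatenate: 10010001111 = 0x48F (11 bits → U+048F).

U+048F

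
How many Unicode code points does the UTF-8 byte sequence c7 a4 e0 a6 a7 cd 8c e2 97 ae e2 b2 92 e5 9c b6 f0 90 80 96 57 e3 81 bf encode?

Byte at offset 0: 0xC7 = 11000111 → 2-byte char (#1). Advance 2.
Byte at offset 2: 0xE0 = 11100000 → 3-byte char (#2). Advance 3.
Byte at offset 5: 0xCD = 11001101 → 2-byte char (#3). Advance 2.
Byte at offset 7: 0xE2 = 11100010 → 3-byte char (#4). Advance 3.
Byte at offset 10: 0xE2 = 11100010 → 3-byte char (#5). Advance 3.
Byte at offset 13: 0xE5 = 11100101 → 3-byte char (#6). Advance 3.
Byte at offset 16: 0xF0 = 11110000 → 4-byte char (#7). Advance 4.
Byte at offset 20: 0x57 = 01010111 → 1-byte char (#8). Advance 1.
Byte at offset 21: 0xE3 = 11100011 → 3-byte char (#9). Advance 3.
Reached end at offset 24 after 9 code points.

9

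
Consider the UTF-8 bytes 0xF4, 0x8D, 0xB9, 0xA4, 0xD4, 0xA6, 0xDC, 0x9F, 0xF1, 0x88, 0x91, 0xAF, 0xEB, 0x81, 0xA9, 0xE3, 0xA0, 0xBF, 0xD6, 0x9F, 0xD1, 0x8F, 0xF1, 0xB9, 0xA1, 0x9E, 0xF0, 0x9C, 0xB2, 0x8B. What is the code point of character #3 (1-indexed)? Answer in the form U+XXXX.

Offset 0: leading byte 0xF4 = 11110100 → 4-byte char #1 = F4 8D B9 A4.
Offset 4: leading byte 0xD4 = 11010100 → 2-byte char #2 = D4 A6.
Offset 6: leading byte 0xDC = 11011100 → 2-byte char #3 = DC 9F.
Leading byte 0xDC = 11011100 matches 110xxxxx → 2-byte sequence.
Byte 1: 0xDC = 11011100, payload 11100 (5 bits).
Byte 2: 0x9F = 10011111 (10xxxxxx ✓), payload 011111.
Concatenate: 11100011111 = 0x71F (11 bits → U+071F).

U+071F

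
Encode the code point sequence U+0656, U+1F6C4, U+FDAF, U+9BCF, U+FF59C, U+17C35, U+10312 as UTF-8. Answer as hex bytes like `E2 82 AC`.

D9 96 F0 9F 9B 84 EF B6 AF E9 AF 8F F3 BF 96 9C F0 97 B0 B5 F0 90 8C 92

U+0656: 2-byte form → D9 96.
U+1F6C4: 4-byte form → F0 9F 9B 84.
U+FDAF: 3-byte form → EF B6 AF.
U+9BCF: 3-byte form → E9 AF 8F.
U+FF59C: 4-byte form → F3 BF 96 9C.
U+17C35: 4-byte form → F0 97 B0 B5.
U+10312: 4-byte form → F0 90 8C 92.
Concatenated (24 bytes): D9 96 F0 9F 9B 84 EF B6 AF E9 AF 8F F3 BF 96 9C F0 97 B0 B5 F0 90 8C 92.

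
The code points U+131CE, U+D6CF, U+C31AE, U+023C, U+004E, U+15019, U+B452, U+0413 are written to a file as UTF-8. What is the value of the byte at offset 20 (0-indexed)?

0x92

U+131CE → 4-byte form F0 93 87 8E at offsets 0–3.
U+D6CF → 3-byte form ED 9B 8F at offsets 4–6.
U+C31AE → 4-byte form F3 83 86 AE at offsets 7–10.
U+023C → 2-byte form C8 BC at offsets 11–12.
U+004E → 1-byte form 4E at offsets 13–13.
U+15019 → 4-byte form F0 95 80 99 at offsets 14–17.
U+B452 → 3-byte form EB 91 92 at offsets 18–20.
Offset 20 falls in char 7's range; it's byte 3 of EB 91 92 = 0x92.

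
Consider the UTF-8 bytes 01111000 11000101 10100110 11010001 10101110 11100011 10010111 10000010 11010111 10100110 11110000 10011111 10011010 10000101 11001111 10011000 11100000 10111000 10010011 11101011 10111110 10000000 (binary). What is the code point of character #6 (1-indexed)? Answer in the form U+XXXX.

Offset 0: leading byte 0x78 = 01111000 → 1-byte char #1 = 78.
Offset 1: leading byte 0xC5 = 11000101 → 2-byte char #2 = C5 A6.
Offset 3: leading byte 0xD1 = 11010001 → 2-byte char #3 = D1 AE.
Offset 5: leading byte 0xE3 = 11100011 → 3-byte char #4 = E3 97 82.
Offset 8: leading byte 0xD7 = 11010111 → 2-byte char #5 = D7 A6.
Offset 10: leading byte 0xF0 = 11110000 → 4-byte char #6 = F0 9F 9A 85.
Leading byte 0xF0 = 11110000 matches 11110xxx → 4-byte sequence.
Byte 1: 0xF0 = 11110000, payload 000 (3 bits).
Byte 2: 0x9F = 10011111 (10xxxxxx ✓), payload 011111.
Byte 3: 0x9A = 10011010 (10xxxxxx ✓), payload 011010.
Byte 4: 0x85 = 10000101 (10xxxxxx ✓), payload 000101.
Concatenate: 000011111011010000101 = 0x1F685 (21 bits → U+1F685).

U+1F685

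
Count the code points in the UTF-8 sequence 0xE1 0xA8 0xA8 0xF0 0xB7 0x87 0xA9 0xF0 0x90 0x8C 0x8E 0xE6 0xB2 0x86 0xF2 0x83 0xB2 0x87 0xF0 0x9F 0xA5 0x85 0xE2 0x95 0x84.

7

Byte at offset 0: 0xE1 = 11100001 → 3-byte char (#1). Advance 3.
Byte at offset 3: 0xF0 = 11110000 → 4-byte char (#2). Advance 4.
Byte at offset 7: 0xF0 = 11110000 → 4-byte char (#3). Advance 4.
Byte at offset 11: 0xE6 = 11100110 → 3-byte char (#4). Advance 3.
Byte at offset 14: 0xF2 = 11110010 → 4-byte char (#5). Advance 4.
Byte at offset 18: 0xF0 = 11110000 → 4-byte char (#6). Advance 4.
Byte at offset 22: 0xE2 = 11100010 → 3-byte char (#7). Advance 3.
Reached end at offset 25 after 7 code points.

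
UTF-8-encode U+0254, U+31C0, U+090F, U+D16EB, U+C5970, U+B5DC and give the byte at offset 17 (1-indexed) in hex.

0xEB

1-indexed offset 17 is 0-indexed offset 16.
U+0254 → 2-byte form C9 94 at offsets 0–1.
U+31C0 → 3-byte form E3 87 80 at offsets 2–4.
U+090F → 3-byte form E0 A4 8F at offsets 5–7.
U+D16EB → 4-byte form F3 91 9B AB at offsets 8–11.
U+C5970 → 4-byte form F3 85 A5 B0 at offsets 12–15.
U+B5DC → 3-byte form EB 97 9C at offsets 16–18.
Offset 16 falls in char 6's range; it's byte 1 of EB 97 9C = 0xEB.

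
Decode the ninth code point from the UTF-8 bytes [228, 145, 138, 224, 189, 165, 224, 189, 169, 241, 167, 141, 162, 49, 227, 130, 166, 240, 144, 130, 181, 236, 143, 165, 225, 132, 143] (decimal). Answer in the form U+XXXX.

U+110F

Offset 0: leading byte 0xE4 = 11100100 → 3-byte char #1 = E4 91 8A.
Offset 3: leading byte 0xE0 = 11100000 → 3-byte char #2 = E0 BD A5.
Offset 6: leading byte 0xE0 = 11100000 → 3-byte char #3 = E0 BD A9.
Offset 9: leading byte 0xF1 = 11110001 → 4-byte char #4 = F1 A7 8D A2.
Offset 13: leading byte 0x31 = 00110001 → 1-byte char #5 = 31.
Offset 14: leading byte 0xE3 = 11100011 → 3-byte char #6 = E3 82 A6.
Offset 17: leading byte 0xF0 = 11110000 → 4-byte char #7 = F0 90 82 B5.
Offset 21: leading byte 0xEC = 11101100 → 3-byte char #8 = EC 8F A5.
Offset 24: leading byte 0xE1 = 11100001 → 3-byte char #9 = E1 84 8F.
Leading byte 0xE1 = 11100001 matches 1110xxxx → 3-byte sequence.
Byte 1: 0xE1 = 11100001, payload 0001 (4 bits).
Byte 2: 0x84 = 10000100 (10xxxxxx ✓), payload 000100.
Byte 3: 0x8F = 10001111 (10xxxxxx ✓), payload 001111.
Concatenate: 0001000100001111 = 0x110F (16 bits → U+110F).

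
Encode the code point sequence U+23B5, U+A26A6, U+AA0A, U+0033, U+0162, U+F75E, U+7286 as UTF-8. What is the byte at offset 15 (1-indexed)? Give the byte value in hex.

1-indexed offset 15 is 0-indexed offset 14.
U+23B5 → 3-byte form E2 8E B5 at offsets 0–2.
U+A26A6 → 4-byte form F2 A2 9A A6 at offsets 3–6.
U+AA0A → 3-byte form EA A8 8A at offsets 7–9.
U+0033 → 1-byte form 33 at offsets 10–10.
U+0162 → 2-byte form C5 A2 at offsets 11–12.
U+F75E → 3-byte form EF 9D 9E at offsets 13–15.
Offset 14 falls in char 6's range; it's byte 2 of EF 9D 9E = 0x9D.

0x9D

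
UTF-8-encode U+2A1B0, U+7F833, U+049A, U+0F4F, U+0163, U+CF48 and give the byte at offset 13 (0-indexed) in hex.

0xC5

U+2A1B0 → 4-byte form F0 AA 86 B0 at offsets 0–3.
U+7F833 → 4-byte form F1 BF A0 B3 at offsets 4–7.
U+049A → 2-byte form D2 9A at offsets 8–9.
U+0F4F → 3-byte form E0 BD 8F at offsets 10–12.
U+0163 → 2-byte form C5 A3 at offsets 13–14.
Offset 13 falls in char 5's range; it's byte 1 of C5 A3 = 0xC5.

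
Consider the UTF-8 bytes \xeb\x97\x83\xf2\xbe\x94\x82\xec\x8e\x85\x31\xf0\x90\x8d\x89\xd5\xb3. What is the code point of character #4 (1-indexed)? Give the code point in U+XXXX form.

U+0031

Offset 0: leading byte 0xEB = 11101011 → 3-byte char #1 = EB 97 83.
Offset 3: leading byte 0xF2 = 11110010 → 4-byte char #2 = F2 BE 94 82.
Offset 7: leading byte 0xEC = 11101100 → 3-byte char #3 = EC 8E 85.
Offset 10: leading byte 0x31 = 00110001 → 1-byte char #4 = 31.
Leading byte 0x31 = 00110001 matches 0xxxxxxx → 1-byte sequence.
Byte 1: 0x31 = 00110001, payload 0110001 (7 bits).
Concatenate: 0110001 = 0x31 (7 bits → U+0031).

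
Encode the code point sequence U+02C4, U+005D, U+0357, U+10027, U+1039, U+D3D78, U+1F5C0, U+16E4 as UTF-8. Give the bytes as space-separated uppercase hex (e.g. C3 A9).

CB 84 5D CD 97 F0 90 80 A7 E1 80 B9 F3 93 B5 B8 F0 9F 97 80 E1 9B A4

U+02C4: 2-byte form → CB 84.
U+005D: 1-byte form → 5D.
U+0357: 2-byte form → CD 97.
U+10027: 4-byte form → F0 90 80 A7.
U+1039: 3-byte form → E1 80 B9.
U+D3D78: 4-byte form → F3 93 B5 B8.
U+1F5C0: 4-byte form → F0 9F 97 80.
U+16E4: 3-byte form → E1 9B A4.
Concatenated (23 bytes): CB 84 5D CD 97 F0 90 80 A7 E1 80 B9 F3 93 B5 B8 F0 9F 97 80 E1 9B A4.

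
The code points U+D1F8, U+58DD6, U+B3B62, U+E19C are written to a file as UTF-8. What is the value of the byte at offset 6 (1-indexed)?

0xB7

1-indexed offset 6 is 0-indexed offset 5.
U+D1F8 → 3-byte form ED 87 B8 at offsets 0–2.
U+58DD6 → 4-byte form F1 98 B7 96 at offsets 3–6.
Offset 5 falls in char 2's range; it's byte 3 of F1 98 B7 96 = 0xB7.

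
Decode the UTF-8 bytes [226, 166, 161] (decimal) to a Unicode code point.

Leading byte 0xE2 = 11100010 matches 1110xxxx → 3-byte sequence.
Byte 1: 0xE2 = 11100010, payload 0010 (4 bits).
Byte 2: 0xA6 = 10100110 (10xxxxxx ✓), payload 100110.
Byte 3: 0xA1 = 10100001 (10xxxxxx ✓), payload 100001.
Concatenate: 0010100110100001 = 0x29A1 (16 bits → U+29A1).

U+29A1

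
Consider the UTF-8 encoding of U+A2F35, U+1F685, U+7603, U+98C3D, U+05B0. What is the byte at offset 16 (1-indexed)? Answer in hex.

0xD6

1-indexed offset 16 is 0-indexed offset 15.
U+A2F35 → 4-byte form F2 A2 BC B5 at offsets 0–3.
U+1F685 → 4-byte form F0 9F 9A 85 at offsets 4–7.
U+7603 → 3-byte form E7 98 83 at offsets 8–10.
U+98C3D → 4-byte form F2 98 B0 BD at offsets 11–14.
U+05B0 → 2-byte form D6 B0 at offsets 15–16.
Offset 15 falls in char 5's range; it's byte 1 of D6 B0 = 0xD6.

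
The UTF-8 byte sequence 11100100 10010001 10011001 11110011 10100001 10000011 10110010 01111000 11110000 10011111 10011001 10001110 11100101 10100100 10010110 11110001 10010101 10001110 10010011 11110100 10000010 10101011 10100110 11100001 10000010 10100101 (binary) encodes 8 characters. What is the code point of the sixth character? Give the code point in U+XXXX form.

U+55393

Offset 0: leading byte 0xE4 = 11100100 → 3-byte char #1 = E4 91 99.
Offset 3: leading byte 0xF3 = 11110011 → 4-byte char #2 = F3 A1 83 B2.
Offset 7: leading byte 0x78 = 01111000 → 1-byte char #3 = 78.
Offset 8: leading byte 0xF0 = 11110000 → 4-byte char #4 = F0 9F 99 8E.
Offset 12: leading byte 0xE5 = 11100101 → 3-byte char #5 = E5 A4 96.
Offset 15: leading byte 0xF1 = 11110001 → 4-byte char #6 = F1 95 8E 93.
Leading byte 0xF1 = 11110001 matches 11110xxx → 4-byte sequence.
Byte 1: 0xF1 = 11110001, payload 001 (3 bits).
Byte 2: 0x95 = 10010101 (10xxxxxx ✓), payload 010101.
Byte 3: 0x8E = 10001110 (10xxxxxx ✓), payload 001110.
Byte 4: 0x93 = 10010011 (10xxxxxx ✓), payload 010011.
Concatenate: 001010101001110010011 = 0x55393 (21 bits → U+55393).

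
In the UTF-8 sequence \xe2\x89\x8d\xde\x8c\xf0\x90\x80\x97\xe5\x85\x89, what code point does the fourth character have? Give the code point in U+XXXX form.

U+5149

Offset 0: leading byte 0xE2 = 11100010 → 3-byte char #1 = E2 89 8D.
Offset 3: leading byte 0xDE = 11011110 → 2-byte char #2 = DE 8C.
Offset 5: leading byte 0xF0 = 11110000 → 4-byte char #3 = F0 90 80 97.
Offset 9: leading byte 0xE5 = 11100101 → 3-byte char #4 = E5 85 89.
Leading byte 0xE5 = 11100101 matches 1110xxxx → 3-byte sequence.
Byte 1: 0xE5 = 11100101, payload 0101 (4 bits).
Byte 2: 0x85 = 10000101 (10xxxxxx ✓), payload 000101.
Byte 3: 0x89 = 10001001 (10xxxxxx ✓), payload 001001.
Concatenate: 0101000101001001 = 0x5149 (16 bits → U+5149).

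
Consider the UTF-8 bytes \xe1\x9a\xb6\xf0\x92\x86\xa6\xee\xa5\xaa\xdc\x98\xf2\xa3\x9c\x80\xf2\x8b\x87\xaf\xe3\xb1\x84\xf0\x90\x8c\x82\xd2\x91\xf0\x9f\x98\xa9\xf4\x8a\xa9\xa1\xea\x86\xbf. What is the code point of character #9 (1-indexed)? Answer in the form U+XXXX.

U+0491

Offset 0: leading byte 0xE1 = 11100001 → 3-byte char #1 = E1 9A B6.
Offset 3: leading byte 0xF0 = 11110000 → 4-byte char #2 = F0 92 86 A6.
Offset 7: leading byte 0xEE = 11101110 → 3-byte char #3 = EE A5 AA.
Offset 10: leading byte 0xDC = 11011100 → 2-byte char #4 = DC 98.
Offset 12: leading byte 0xF2 = 11110010 → 4-byte char #5 = F2 A3 9C 80.
Offset 16: leading byte 0xF2 = 11110010 → 4-byte char #6 = F2 8B 87 AF.
Offset 20: leading byte 0xE3 = 11100011 → 3-byte char #7 = E3 B1 84.
Offset 23: leading byte 0xF0 = 11110000 → 4-byte char #8 = F0 90 8C 82.
Offset 27: leading byte 0xD2 = 11010010 → 2-byte char #9 = D2 91.
Leading byte 0xD2 = 11010010 matches 110xxxxx → 2-byte sequence.
Byte 1: 0xD2 = 11010010, payload 10010 (5 bits).
Byte 2: 0x91 = 10010001 (10xxxxxx ✓), payload 010001.
Concatenate: 10010010001 = 0x491 (11 bits → U+0491).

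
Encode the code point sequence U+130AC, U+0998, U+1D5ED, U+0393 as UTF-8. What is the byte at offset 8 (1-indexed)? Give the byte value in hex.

1-indexed offset 8 is 0-indexed offset 7.
U+130AC → 4-byte form F0 93 82 AC at offsets 0–3.
U+0998 → 3-byte form E0 A6 98 at offsets 4–6.
U+1D5ED → 4-byte form F0 9D 97 AD at offsets 7–10.
Offset 7 falls in char 3's range; it's byte 1 of F0 9D 97 AD = 0xF0.

0xF0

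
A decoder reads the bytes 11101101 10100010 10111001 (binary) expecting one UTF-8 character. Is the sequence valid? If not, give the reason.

Structurally a 3-byte sequence; payload = 0xD8B9.
But 0xD8B9 is in U+D800–U+DFFF, the surrogate range. Surrogates are not Unicode scalar values and are forbidden in UTF-8.

invalid (encodes a surrogate (U+D800–U+DFFF))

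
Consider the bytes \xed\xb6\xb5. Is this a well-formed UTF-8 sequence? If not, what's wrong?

invalid (encodes a surrogate (U+D800–U+DFFF))

Structurally a 3-byte sequence; payload = 0xDDB5.
But 0xDDB5 is in U+D800–U+DFFF, the surrogate range. Surrogates are not Unicode scalar values and are forbidden in UTF-8.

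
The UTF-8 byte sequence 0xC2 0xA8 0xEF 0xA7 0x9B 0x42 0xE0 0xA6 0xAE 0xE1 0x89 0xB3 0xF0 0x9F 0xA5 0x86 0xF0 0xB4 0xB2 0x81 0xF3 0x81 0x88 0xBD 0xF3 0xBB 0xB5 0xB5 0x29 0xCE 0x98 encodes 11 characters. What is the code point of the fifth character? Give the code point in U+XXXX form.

U+1273

Offset 0: leading byte 0xC2 = 11000010 → 2-byte char #1 = C2 A8.
Offset 2: leading byte 0xEF = 11101111 → 3-byte char #2 = EF A7 9B.
Offset 5: leading byte 0x42 = 01000010 → 1-byte char #3 = 42.
Offset 6: leading byte 0xE0 = 11100000 → 3-byte char #4 = E0 A6 AE.
Offset 9: leading byte 0xE1 = 11100001 → 3-byte char #5 = E1 89 B3.
Leading byte 0xE1 = 11100001 matches 1110xxxx → 3-byte sequence.
Byte 1: 0xE1 = 11100001, payload 0001 (4 bits).
Byte 2: 0x89 = 10001001 (10xxxxxx ✓), payload 001001.
Byte 3: 0xB3 = 10110011 (10xxxxxx ✓), payload 110011.
Concatenate: 0001001001110011 = 0x1273 (16 bits → U+1273).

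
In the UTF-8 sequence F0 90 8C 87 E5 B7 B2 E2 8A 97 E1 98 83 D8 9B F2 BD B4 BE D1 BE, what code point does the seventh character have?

U+047E

Offset 0: leading byte 0xF0 = 11110000 → 4-byte char #1 = F0 90 8C 87.
Offset 4: leading byte 0xE5 = 11100101 → 3-byte char #2 = E5 B7 B2.
Offset 7: leading byte 0xE2 = 11100010 → 3-byte char #3 = E2 8A 97.
Offset 10: leading byte 0xE1 = 11100001 → 3-byte char #4 = E1 98 83.
Offset 13: leading byte 0xD8 = 11011000 → 2-byte char #5 = D8 9B.
Offset 15: leading byte 0xF2 = 11110010 → 4-byte char #6 = F2 BD B4 BE.
Offset 19: leading byte 0xD1 = 11010001 → 2-byte char #7 = D1 BE.
Leading byte 0xD1 = 11010001 matches 110xxxxx → 2-byte sequence.
Byte 1: 0xD1 = 11010001, payload 10001 (5 bits).
Byte 2: 0xBE = 10111110 (10xxxxxx ✓), payload 111110.
Concatenate: 10001111110 = 0x47E (11 bits → U+047E).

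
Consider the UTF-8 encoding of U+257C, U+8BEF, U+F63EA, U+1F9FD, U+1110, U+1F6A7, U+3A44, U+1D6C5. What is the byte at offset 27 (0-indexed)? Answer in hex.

U+257C → 3-byte form E2 95 BC at offsets 0–2.
U+8BEF → 3-byte form E8 AF AF at offsets 3–5.
U+F63EA → 4-byte form F3 B6 8F AA at offsets 6–9.
U+1F9FD → 4-byte form F0 9F A7 BD at offsets 10–13.
U+1110 → 3-byte form E1 84 90 at offsets 14–16.
U+1F6A7 → 4-byte form F0 9F 9A A7 at offsets 17–20.
U+3A44 → 3-byte form E3 A9 84 at offsets 21–23.
U+1D6C5 → 4-byte form F0 9D 9B 85 at offsets 24–27.
Offset 27 falls in char 8's range; it's byte 4 of F0 9D 9B 85 = 0x85.

0x85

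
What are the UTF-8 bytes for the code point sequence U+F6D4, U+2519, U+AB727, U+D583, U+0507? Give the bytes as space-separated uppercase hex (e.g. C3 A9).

EF 9B 94 E2 94 99 F2 AB 9C A7 ED 96 83 D4 87

U+F6D4: 3-byte form → EF 9B 94.
U+2519: 3-byte form → E2 94 99.
U+AB727: 4-byte form → F2 AB 9C A7.
U+D583: 3-byte form → ED 96 83.
U+0507: 2-byte form → D4 87.
Concatenated (15 bytes): EF 9B 94 E2 94 99 F2 AB 9C A7 ED 96 83 D4 87.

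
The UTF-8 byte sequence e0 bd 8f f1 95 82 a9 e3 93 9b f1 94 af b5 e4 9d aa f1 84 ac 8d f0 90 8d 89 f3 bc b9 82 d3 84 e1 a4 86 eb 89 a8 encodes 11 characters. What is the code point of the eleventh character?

Offset 0: leading byte 0xE0 = 11100000 → 3-byte char #1 = E0 BD 8F.
Offset 3: leading byte 0xF1 = 11110001 → 4-byte char #2 = F1 95 82 A9.
Offset 7: leading byte 0xE3 = 11100011 → 3-byte char #3 = E3 93 9B.
Offset 10: leading byte 0xF1 = 11110001 → 4-byte char #4 = F1 94 AF B5.
Offset 14: leading byte 0xE4 = 11100100 → 3-byte char #5 = E4 9D AA.
Offset 17: leading byte 0xF1 = 11110001 → 4-byte char #6 = F1 84 AC 8D.
Offset 21: leading byte 0xF0 = 11110000 → 4-byte char #7 = F0 90 8D 89.
Offset 25: leading byte 0xF3 = 11110011 → 4-byte char #8 = F3 BC B9 82.
Offset 29: leading byte 0xD3 = 11010011 → 2-byte char #9 = D3 84.
Offset 31: leading byte 0xE1 = 11100001 → 3-byte char #10 = E1 A4 86.
Offset 34: leading byte 0xEB = 11101011 → 3-byte char #11 = EB 89 A8.
Leading byte 0xEB = 11101011 matches 1110xxxx → 3-byte sequence.
Byte 1: 0xEB = 11101011, payload 1011 (4 bits).
Byte 2: 0x89 = 10001001 (10xxxxxx ✓), payload 001001.
Byte 3: 0xA8 = 10101000 (10xxxxxx ✓), payload 101000.
Concatenate: 1011001001101000 = 0xB268 (16 bits → U+B268).

U+B268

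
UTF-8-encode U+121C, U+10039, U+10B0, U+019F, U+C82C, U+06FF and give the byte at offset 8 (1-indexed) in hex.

1-indexed offset 8 is 0-indexed offset 7.
U+121C → 3-byte form E1 88 9C at offsets 0–2.
U+10039 → 4-byte form F0 90 80 B9 at offsets 3–6.
U+10B0 → 3-byte form E1 82 B0 at offsets 7–9.
Offset 7 falls in char 3's range; it's byte 1 of E1 82 B0 = 0xE1.

0xE1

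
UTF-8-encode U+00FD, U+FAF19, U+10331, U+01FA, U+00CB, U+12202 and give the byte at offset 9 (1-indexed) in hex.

0x8C

1-indexed offset 9 is 0-indexed offset 8.
U+00FD → 2-byte form C3 BD at offsets 0–1.
U+FAF19 → 4-byte form F3 BA BC 99 at offsets 2–5.
U+10331 → 4-byte form F0 90 8C B1 at offsets 6–9.
Offset 8 falls in char 3's range; it's byte 3 of F0 90 8C B1 = 0x8C.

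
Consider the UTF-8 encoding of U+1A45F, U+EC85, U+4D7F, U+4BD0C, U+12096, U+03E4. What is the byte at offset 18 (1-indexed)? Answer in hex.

1-indexed offset 18 is 0-indexed offset 17.
U+1A45F → 4-byte form F0 9A 91 9F at offsets 0–3.
U+EC85 → 3-byte form EE B2 85 at offsets 4–6.
U+4D7F → 3-byte form E4 B5 BF at offsets 7–9.
U+4BD0C → 4-byte form F1 8B B4 8C at offsets 10–13.
U+12096 → 4-byte form F0 92 82 96 at offsets 14–17.
Offset 17 falls in char 5's range; it's byte 4 of F0 92 82 96 = 0x96.

0x96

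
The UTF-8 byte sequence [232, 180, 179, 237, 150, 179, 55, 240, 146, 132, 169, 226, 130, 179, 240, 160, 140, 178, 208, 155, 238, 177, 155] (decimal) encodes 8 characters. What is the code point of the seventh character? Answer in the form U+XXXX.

U+041B

Offset 0: leading byte 0xE8 = 11101000 → 3-byte char #1 = E8 B4 B3.
Offset 3: leading byte 0xED = 11101101 → 3-byte char #2 = ED 96 B3.
Offset 6: leading byte 0x37 = 00110111 → 1-byte char #3 = 37.
Offset 7: leading byte 0xF0 = 11110000 → 4-byte char #4 = F0 92 84 A9.
Offset 11: leading byte 0xE2 = 11100010 → 3-byte char #5 = E2 82 B3.
Offset 14: leading byte 0xF0 = 11110000 → 4-byte char #6 = F0 A0 8C B2.
Offset 18: leading byte 0xD0 = 11010000 → 2-byte char #7 = D0 9B.
Leading byte 0xD0 = 11010000 matches 110xxxxx → 2-byte sequence.
Byte 1: 0xD0 = 11010000, payload 10000 (5 bits).
Byte 2: 0x9B = 10011011 (10xxxxxx ✓), payload 011011.
Concatenate: 10000011011 = 0x41B (11 bits → U+041B).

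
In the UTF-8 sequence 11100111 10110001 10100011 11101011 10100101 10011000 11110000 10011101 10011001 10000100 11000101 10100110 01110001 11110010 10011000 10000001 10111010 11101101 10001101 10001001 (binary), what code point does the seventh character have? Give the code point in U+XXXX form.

U+D349

Offset 0: leading byte 0xE7 = 11100111 → 3-byte char #1 = E7 B1 A3.
Offset 3: leading byte 0xEB = 11101011 → 3-byte char #2 = EB A5 98.
Offset 6: leading byte 0xF0 = 11110000 → 4-byte char #3 = F0 9D 99 84.
Offset 10: leading byte 0xC5 = 11000101 → 2-byte char #4 = C5 A6.
Offset 12: leading byte 0x71 = 01110001 → 1-byte char #5 = 71.
Offset 13: leading byte 0xF2 = 11110010 → 4-byte char #6 = F2 98 81 BA.
Offset 17: leading byte 0xED = 11101101 → 3-byte char #7 = ED 8D 89.
Leading byte 0xED = 11101101 matches 1110xxxx → 3-byte sequence.
Byte 1: 0xED = 11101101, payload 1101 (4 bits).
Byte 2: 0x8D = 10001101 (10xxxxxx ✓), payload 001101.
Byte 3: 0x89 = 10001001 (10xxxxxx ✓), payload 001001.
Concatenate: 1101001101001001 = 0xD349 (16 bits → U+D349).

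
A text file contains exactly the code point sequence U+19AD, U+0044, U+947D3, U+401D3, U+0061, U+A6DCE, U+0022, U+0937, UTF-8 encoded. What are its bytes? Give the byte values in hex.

E1 A6 AD 44 F2 94 9F 93 F1 80 87 93 61 F2 A6 B7 8E 22 E0 A4 B7

U+19AD: 3-byte form → E1 A6 AD.
U+0044: 1-byte form → 44.
U+947D3: 4-byte form → F2 94 9F 93.
U+401D3: 4-byte form → F1 80 87 93.
U+0061: 1-byte form → 61.
U+A6DCE: 4-byte form → F2 A6 B7 8E.
U+0022: 1-byte form → 22.
U+0937: 3-byte form → E0 A4 B7.
Concatenated (21 bytes): E1 A6 AD 44 F2 94 9F 93 F1 80 87 93 61 F2 A6 B7 8E 22 E0 A4 B7.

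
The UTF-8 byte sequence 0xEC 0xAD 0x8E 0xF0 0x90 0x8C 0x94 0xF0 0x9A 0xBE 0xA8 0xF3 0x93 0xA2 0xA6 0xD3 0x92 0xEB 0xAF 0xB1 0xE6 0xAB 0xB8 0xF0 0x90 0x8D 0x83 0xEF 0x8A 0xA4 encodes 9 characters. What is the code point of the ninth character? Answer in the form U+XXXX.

U+F2A4

Offset 0: leading byte 0xEC = 11101100 → 3-byte char #1 = EC AD 8E.
Offset 3: leading byte 0xF0 = 11110000 → 4-byte char #2 = F0 90 8C 94.
Offset 7: leading byte 0xF0 = 11110000 → 4-byte char #3 = F0 9A BE A8.
Offset 11: leading byte 0xF3 = 11110011 → 4-byte char #4 = F3 93 A2 A6.
Offset 15: leading byte 0xD3 = 11010011 → 2-byte char #5 = D3 92.
Offset 17: leading byte 0xEB = 11101011 → 3-byte char #6 = EB AF B1.
Offset 20: leading byte 0xE6 = 11100110 → 3-byte char #7 = E6 AB B8.
Offset 23: leading byte 0xF0 = 11110000 → 4-byte char #8 = F0 90 8D 83.
Offset 27: leading byte 0xEF = 11101111 → 3-byte char #9 = EF 8A A4.
Leading byte 0xEF = 11101111 matches 1110xxxx → 3-byte sequence.
Byte 1: 0xEF = 11101111, payload 1111 (4 bits).
Byte 2: 0x8A = 10001010 (10xxxxxx ✓), payload 001010.
Byte 3: 0xA4 = 10100100 (10xxxxxx ✓), payload 100100.
Concatenate: 1111001010100100 = 0xF2A4 (16 bits → U+F2A4).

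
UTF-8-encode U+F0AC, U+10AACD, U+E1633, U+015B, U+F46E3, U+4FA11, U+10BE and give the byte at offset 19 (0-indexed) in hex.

0xA8

U+F0AC → 3-byte form EF 82 AC at offsets 0–2.
U+10AACD → 4-byte form F4 8A AB 8D at offsets 3–6.
U+E1633 → 4-byte form F3 A1 98 B3 at offsets 7–10.
U+015B → 2-byte form C5 9B at offsets 11–12.
U+F46E3 → 4-byte form F3 B4 9B A3 at offsets 13–16.
U+4FA11 → 4-byte form F1 8F A8 91 at offsets 17–20.
Offset 19 falls in char 6's range; it's byte 3 of F1 8F A8 91 = 0xA8.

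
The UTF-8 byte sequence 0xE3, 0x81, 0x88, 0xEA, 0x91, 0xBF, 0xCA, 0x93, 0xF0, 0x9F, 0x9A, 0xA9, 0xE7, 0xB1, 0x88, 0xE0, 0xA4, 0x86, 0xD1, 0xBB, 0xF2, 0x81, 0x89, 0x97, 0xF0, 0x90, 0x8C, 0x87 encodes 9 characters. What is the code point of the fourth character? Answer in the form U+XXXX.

Offset 0: leading byte 0xE3 = 11100011 → 3-byte char #1 = E3 81 88.
Offset 3: leading byte 0xEA = 11101010 → 3-byte char #2 = EA 91 BF.
Offset 6: leading byte 0xCA = 11001010 → 2-byte char #3 = CA 93.
Offset 8: leading byte 0xF0 = 11110000 → 4-byte char #4 = F0 9F 9A A9.
Leading byte 0xF0 = 11110000 matches 11110xxx → 4-byte sequence.
Byte 1: 0xF0 = 11110000, payload 000 (3 bits).
Byte 2: 0x9F = 10011111 (10xxxxxx ✓), payload 011111.
Byte 3: 0x9A = 10011010 (10xxxxxx ✓), payload 011010.
Byte 4: 0xA9 = 10101001 (10xxxxxx ✓), payload 101001.
Concatenate: 000011111011010101001 = 0x1F6A9 (21 bits → U+1F6A9).

U+1F6A9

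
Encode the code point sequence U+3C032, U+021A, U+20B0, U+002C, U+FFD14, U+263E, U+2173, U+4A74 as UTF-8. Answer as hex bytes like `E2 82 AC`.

F0 BC 80 B2 C8 9A E2 82 B0 2C F3 BF B4 94 E2 98 BE E2 85 B3 E4 A9 B4

U+3C032: 4-byte form → F0 BC 80 B2.
U+021A: 2-byte form → C8 9A.
U+20B0: 3-byte form → E2 82 B0.
U+002C: 1-byte form → 2C.
U+FFD14: 4-byte form → F3 BF B4 94.
U+263E: 3-byte form → E2 98 BE.
U+2173: 3-byte form → E2 85 B3.
U+4A74: 3-byte form → E4 A9 B4.
Concatenated (23 bytes): F0 BC 80 B2 C8 9A E2 82 B0 2C F3 BF B4 94 E2 98 BE E2 85 B3 E4 A9 B4.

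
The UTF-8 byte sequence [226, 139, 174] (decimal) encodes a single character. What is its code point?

Leading byte 0xE2 = 11100010 matches 1110xxxx → 3-byte sequence.
Byte 1: 0xE2 = 11100010, payload 0010 (4 bits).
Byte 2: 0x8B = 10001011 (10xxxxxx ✓), payload 001011.
Byte 3: 0xAE = 10101110 (10xxxxxx ✓), payload 101110.
Concatenate: 0010001011101110 = 0x22EE (16 bits → U+22EE).

U+22EE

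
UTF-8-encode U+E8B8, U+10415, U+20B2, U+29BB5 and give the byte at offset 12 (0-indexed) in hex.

0xAE

U+E8B8 → 3-byte form EE A2 B8 at offsets 0–2.
U+10415 → 4-byte form F0 90 90 95 at offsets 3–6.
U+20B2 → 3-byte form E2 82 B2 at offsets 7–9.
U+29BB5 → 4-byte form F0 A9 AE B5 at offsets 10–13.
Offset 12 falls in char 4's range; it's byte 3 of F0 A9 AE B5 = 0xAE.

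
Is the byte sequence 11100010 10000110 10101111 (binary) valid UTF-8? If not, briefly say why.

valid

Leading byte 0xE2 = 11100010 → 3-byte form.
Continuation bytes 0x86=10000110, 0xAF=10101111 all match 10xxxxxx.
Decoded value 0x21AF is ≥ 0x800 (shortest form) and not a surrogate.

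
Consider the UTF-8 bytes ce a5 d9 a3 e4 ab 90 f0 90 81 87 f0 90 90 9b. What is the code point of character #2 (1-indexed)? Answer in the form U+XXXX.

U+0663

Offset 0: leading byte 0xCE = 11001110 → 2-byte char #1 = CE A5.
Offset 2: leading byte 0xD9 = 11011001 → 2-byte char #2 = D9 A3.
Leading byte 0xD9 = 11011001 matches 110xxxxx → 2-byte sequence.
Byte 1: 0xD9 = 11011001, payload 11001 (5 bits).
Byte 2: 0xA3 = 10100011 (10xxxxxx ✓), payload 100011.
Concatenate: 11001100011 = 0x663 (11 bits → U+0663).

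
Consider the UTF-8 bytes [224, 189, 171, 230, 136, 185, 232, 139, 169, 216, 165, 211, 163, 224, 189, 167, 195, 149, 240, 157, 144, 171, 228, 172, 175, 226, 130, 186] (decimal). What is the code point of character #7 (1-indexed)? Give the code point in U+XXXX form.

Offset 0: leading byte 0xE0 = 11100000 → 3-byte char #1 = E0 BD AB.
Offset 3: leading byte 0xE6 = 11100110 → 3-byte char #2 = E6 88 B9.
Offset 6: leading byte 0xE8 = 11101000 → 3-byte char #3 = E8 8B A9.
Offset 9: leading byte 0xD8 = 11011000 → 2-byte char #4 = D8 A5.
Offset 11: leading byte 0xD3 = 11010011 → 2-byte char #5 = D3 A3.
Offset 13: leading byte 0xE0 = 11100000 → 3-byte char #6 = E0 BD A7.
Offset 16: leading byte 0xC3 = 11000011 → 2-byte char #7 = C3 95.
Leading byte 0xC3 = 11000011 matches 110xxxxx → 2-byte sequence.
Byte 1: 0xC3 = 11000011, payload 00011 (5 bits).
Byte 2: 0x95 = 10010101 (10xxxxxx ✓), payload 010101.
Concatenate: 00011010101 = 0xD5 (11 bits → U+00D5).

U+00D5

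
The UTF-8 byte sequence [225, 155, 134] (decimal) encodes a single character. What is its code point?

U+16C6

Leading byte 0xE1 = 11100001 matches 1110xxxx → 3-byte sequence.
Byte 1: 0xE1 = 11100001, payload 0001 (4 bits).
Byte 2: 0x9B = 10011011 (10xxxxxx ✓), payload 011011.
Byte 3: 0x86 = 10000110 (10xxxxxx ✓), payload 000110.
Concatenate: 0001011011000110 = 0x16C6 (16 bits → U+16C6).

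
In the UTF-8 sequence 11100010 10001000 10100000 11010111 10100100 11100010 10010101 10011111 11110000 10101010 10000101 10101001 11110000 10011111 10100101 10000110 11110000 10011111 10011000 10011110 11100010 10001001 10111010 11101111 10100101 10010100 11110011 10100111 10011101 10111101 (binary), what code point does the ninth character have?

Offset 0: leading byte 0xE2 = 11100010 → 3-byte char #1 = E2 88 A0.
Offset 3: leading byte 0xD7 = 11010111 → 2-byte char #2 = D7 A4.
Offset 5: leading byte 0xE2 = 11100010 → 3-byte char #3 = E2 95 9F.
Offset 8: leading byte 0xF0 = 11110000 → 4-byte char #4 = F0 AA 85 A9.
Offset 12: leading byte 0xF0 = 11110000 → 4-byte char #5 = F0 9F A5 86.
Offset 16: leading byte 0xF0 = 11110000 → 4-byte char #6 = F0 9F 98 9E.
Offset 20: leading byte 0xE2 = 11100010 → 3-byte char #7 = E2 89 BA.
Offset 23: leading byte 0xEF = 11101111 → 3-byte char #8 = EF A5 94.
Offset 26: leading byte 0xF3 = 11110011 → 4-byte char #9 = F3 A7 9D BD.
Leading byte 0xF3 = 11110011 matches 11110xxx → 4-byte sequence.
Byte 1: 0xF3 = 11110011, payload 011 (3 bits).
Byte 2: 0xA7 = 10100111 (10xxxxxx ✓), payload 100111.
Byte 3: 0x9D = 10011101 (10xxxxxx ✓), payload 011101.
Byte 4: 0xBD = 10111101 (10xxxxxx ✓), payload 111101.
Concatenate: 011100111011101111101 = 0xE777D (21 bits → U+E777D).

U+E777D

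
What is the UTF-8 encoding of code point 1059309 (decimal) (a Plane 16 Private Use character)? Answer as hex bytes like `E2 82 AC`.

U+1029ED = 0x1029ED = 1059309 decimal. In range U+10000–U+10FFFF → 4-byte form: 11110xxx 10xxxxxx 10xxxxxx 10xxxxxx.
Binary (21 bits): 100000010100111101101.
Split 3+6+6+6: 100 | 000010 | 100111 | 101101.
Byte 1: 11110100 = 0xF4.
Byte 2: 10000010 = 0x82.
Byte 3: 10100111 = 0xA7.
Byte 4: 10101101 = 0xAD.

F4 82 A7 AD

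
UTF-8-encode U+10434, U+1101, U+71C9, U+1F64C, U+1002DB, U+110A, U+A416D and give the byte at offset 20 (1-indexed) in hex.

0x84

1-indexed offset 20 is 0-indexed offset 19.
U+10434 → 4-byte form F0 90 90 B4 at offsets 0–3.
U+1101 → 3-byte form E1 84 81 at offsets 4–6.
U+71C9 → 3-byte form E7 87 89 at offsets 7–9.
U+1F64C → 4-byte form F0 9F 99 8C at offsets 10–13.
U+1002DB → 4-byte form F4 80 8B 9B at offsets 14–17.
U+110A → 3-byte form E1 84 8A at offsets 18–20.
Offset 19 falls in char 6's range; it's byte 2 of E1 84 8A = 0x84.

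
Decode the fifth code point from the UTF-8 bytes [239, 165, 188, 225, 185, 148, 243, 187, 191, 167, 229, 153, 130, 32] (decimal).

Offset 0: leading byte 0xEF = 11101111 → 3-byte char #1 = EF A5 BC.
Offset 3: leading byte 0xE1 = 11100001 → 3-byte char #2 = E1 B9 94.
Offset 6: leading byte 0xF3 = 11110011 → 4-byte char #3 = F3 BB BF A7.
Offset 10: leading byte 0xE5 = 11100101 → 3-byte char #4 = E5 99 82.
Offset 13: leading byte 0x20 = 00100000 → 1-byte char #5 = 20.
Leading byte 0x20 = 00100000 matches 0xxxxxxx → 1-byte sequence.
Byte 1: 0x20 = 00100000, payload 0100000 (7 bits).
Concatenate: 0100000 = 0x20 (7 bits → U+0020).

U+0020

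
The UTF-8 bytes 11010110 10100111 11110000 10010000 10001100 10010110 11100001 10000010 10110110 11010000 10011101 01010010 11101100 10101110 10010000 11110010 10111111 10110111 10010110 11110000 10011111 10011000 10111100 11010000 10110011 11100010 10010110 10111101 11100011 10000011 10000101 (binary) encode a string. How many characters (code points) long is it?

Byte at offset 0: 0xD6 = 11010110 → 2-byte char (#1). Advance 2.
Byte at offset 2: 0xF0 = 11110000 → 4-byte char (#2). Advance 4.
Byte at offset 6: 0xE1 = 11100001 → 3-byte char (#3). Advance 3.
Byte at offset 9: 0xD0 = 11010000 → 2-byte char (#4). Advance 2.
Byte at offset 11: 0x52 = 01010010 → 1-byte char (#5). Advance 1.
Byte at offset 12: 0xEC = 11101100 → 3-byte char (#6). Advance 3.
Byte at offset 15: 0xF2 = 11110010 → 4-byte char (#7). Advance 4.
Byte at offset 19: 0xF0 = 11110000 → 4-byte char (#8). Advance 4.
Byte at offset 23: 0xD0 = 11010000 → 2-byte char (#9). Advance 2.
Byte at offset 25: 0xE2 = 11100010 → 3-byte char (#10). Advance 3.
Byte at offset 28: 0xE3 = 11100011 → 3-byte char (#11). Advance 3.
Reached end at offset 31 after 11 code points.

11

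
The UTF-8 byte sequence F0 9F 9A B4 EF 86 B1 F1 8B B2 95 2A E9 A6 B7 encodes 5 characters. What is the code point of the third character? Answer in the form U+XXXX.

Offset 0: leading byte 0xF0 = 11110000 → 4-byte char #1 = F0 9F 9A B4.
Offset 4: leading byte 0xEF = 11101111 → 3-byte char #2 = EF 86 B1.
Offset 7: leading byte 0xF1 = 11110001 → 4-byte char #3 = F1 8B B2 95.
Leading byte 0xF1 = 11110001 matches 11110xxx → 4-byte sequence.
Byte 1: 0xF1 = 11110001, payload 001 (3 bits).
Byte 2: 0x8B = 10001011 (10xxxxxx ✓), payload 001011.
Byte 3: 0xB2 = 10110010 (10xxxxxx ✓), payload 110010.
Byte 4: 0x95 = 10010101 (10xxxxxx ✓), payload 010101.
Concatenate: 001001011110010010101 = 0x4BC95 (21 bits → U+4BC95).

U+4BC95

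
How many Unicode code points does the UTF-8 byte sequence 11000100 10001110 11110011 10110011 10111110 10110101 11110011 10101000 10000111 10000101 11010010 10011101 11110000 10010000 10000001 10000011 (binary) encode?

5

Byte at offset 0: 0xC4 = 11000100 → 2-byte char (#1). Advance 2.
Byte at offset 2: 0xF3 = 11110011 → 4-byte char (#2). Advance 4.
Byte at offset 6: 0xF3 = 11110011 → 4-byte char (#3). Advance 4.
Byte at offset 10: 0xD2 = 11010010 → 2-byte char (#4). Advance 2.
Byte at offset 12: 0xF0 = 11110000 → 4-byte char (#5). Advance 4.
Reached end at offset 16 after 5 code points.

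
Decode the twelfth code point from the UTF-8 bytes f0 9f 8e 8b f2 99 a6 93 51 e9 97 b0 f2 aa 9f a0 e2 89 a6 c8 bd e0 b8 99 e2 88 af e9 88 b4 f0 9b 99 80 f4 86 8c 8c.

U+10630C

Offset 0: leading byte 0xF0 = 11110000 → 4-byte char #1 = F0 9F 8E 8B.
Offset 4: leading byte 0xF2 = 11110010 → 4-byte char #2 = F2 99 A6 93.
Offset 8: leading byte 0x51 = 01010001 → 1-byte char #3 = 51.
Offset 9: leading byte 0xE9 = 11101001 → 3-byte char #4 = E9 97 B0.
Offset 12: leading byte 0xF2 = 11110010 → 4-byte char #5 = F2 AA 9F A0.
Offset 16: leading byte 0xE2 = 11100010 → 3-byte char #6 = E2 89 A6.
Offset 19: leading byte 0xC8 = 11001000 → 2-byte char #7 = C8 BD.
Offset 21: leading byte 0xE0 = 11100000 → 3-byte char #8 = E0 B8 99.
Offset 24: leading byte 0xE2 = 11100010 → 3-byte char #9 = E2 88 AF.
Offset 27: leading byte 0xE9 = 11101001 → 3-byte char #10 = E9 88 B4.
Offset 30: leading byte 0xF0 = 11110000 → 4-byte char #11 = F0 9B 99 80.
Offset 34: leading byte 0xF4 = 11110100 → 4-byte char #12 = F4 86 8C 8C.
Leading byte 0xF4 = 11110100 matches 11110xxx → 4-byte sequence.
Byte 1: 0xF4 = 11110100, payload 100 (3 bits).
Byte 2: 0x86 = 10000110 (10xxxxxx ✓), payload 000110.
Byte 3: 0x8C = 10001100 (10xxxxxx ✓), payload 001100.
Byte 4: 0x8C = 10001100 (10xxxxxx ✓), payload 001100.
Concatenate: 100000110001100001100 = 0x10630C (21 bits → U+10630C).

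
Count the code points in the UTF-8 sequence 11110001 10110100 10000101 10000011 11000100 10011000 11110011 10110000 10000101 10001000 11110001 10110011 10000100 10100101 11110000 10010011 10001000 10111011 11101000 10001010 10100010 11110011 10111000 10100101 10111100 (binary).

7

Byte at offset 0: 0xF1 = 11110001 → 4-byte char (#1). Advance 4.
Byte at offset 4: 0xC4 = 11000100 → 2-byte char (#2). Advance 2.
Byte at offset 6: 0xF3 = 11110011 → 4-byte char (#3). Advance 4.
Byte at offset 10: 0xF1 = 11110001 → 4-byte char (#4). Advance 4.
Byte at offset 14: 0xF0 = 11110000 → 4-byte char (#5). Advance 4.
Byte at offset 18: 0xE8 = 11101000 → 3-byte char (#6). Advance 3.
Byte at offset 21: 0xF3 = 11110011 → 4-byte char (#7). Advance 4.
Reached end at offset 25 after 7 code points.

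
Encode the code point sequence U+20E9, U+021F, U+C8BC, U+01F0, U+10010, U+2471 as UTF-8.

U+20E9: 3-byte form → E2 83 A9.
U+021F: 2-byte form → C8 9F.
U+C8BC: 3-byte form → EC A2 BC.
U+01F0: 2-byte form → C7 B0.
U+10010: 4-byte form → F0 90 80 90.
U+2471: 3-byte form → E2 91 B1.
Concatenated (17 bytes): E2 83 A9 C8 9F EC A2 BC C7 B0 F0 90 80 90 E2 91 B1.

E2 83 A9 C8 9F EC A2 BC C7 B0 F0 90 80 90 E2 91 B1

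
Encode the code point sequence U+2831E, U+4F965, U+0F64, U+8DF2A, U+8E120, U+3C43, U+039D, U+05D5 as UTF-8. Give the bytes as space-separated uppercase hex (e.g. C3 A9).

U+2831E: 4-byte form → F0 A8 8C 9E.
U+4F965: 4-byte form → F1 8F A5 A5.
U+0F64: 3-byte form → E0 BD A4.
U+8DF2A: 4-byte form → F2 8D BC AA.
U+8E120: 4-byte form → F2 8E 84 A0.
U+3C43: 3-byte form → E3 B1 83.
U+039D: 2-byte form → CE 9D.
U+05D5: 2-byte form → D7 95.
Concatenated (26 bytes): F0 A8 8C 9E F1 8F A5 A5 E0 BD A4 F2 8D BC AA F2 8E 84 A0 E3 B1 83 CE 9D D7 95.

F0 A8 8C 9E F1 8F A5 A5 E0 BD A4 F2 8D BC AA F2 8E 84 A0 E3 B1 83 CE 9D D7 95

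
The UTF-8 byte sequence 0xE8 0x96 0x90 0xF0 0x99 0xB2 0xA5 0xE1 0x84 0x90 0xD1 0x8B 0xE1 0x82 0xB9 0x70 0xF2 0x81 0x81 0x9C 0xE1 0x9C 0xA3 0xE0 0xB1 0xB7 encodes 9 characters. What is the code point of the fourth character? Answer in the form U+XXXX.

U+044B

Offset 0: leading byte 0xE8 = 11101000 → 3-byte char #1 = E8 96 90.
Offset 3: leading byte 0xF0 = 11110000 → 4-byte char #2 = F0 99 B2 A5.
Offset 7: leading byte 0xE1 = 11100001 → 3-byte char #3 = E1 84 90.
Offset 10: leading byte 0xD1 = 11010001 → 2-byte char #4 = D1 8B.
Leading byte 0xD1 = 11010001 matches 110xxxxx → 2-byte sequence.
Byte 1: 0xD1 = 11010001, payload 10001 (5 bits).
Byte 2: 0x8B = 10001011 (10xxxxxx ✓), payload 001011.
Concatenate: 10001001011 = 0x44B (11 bits → U+044B).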